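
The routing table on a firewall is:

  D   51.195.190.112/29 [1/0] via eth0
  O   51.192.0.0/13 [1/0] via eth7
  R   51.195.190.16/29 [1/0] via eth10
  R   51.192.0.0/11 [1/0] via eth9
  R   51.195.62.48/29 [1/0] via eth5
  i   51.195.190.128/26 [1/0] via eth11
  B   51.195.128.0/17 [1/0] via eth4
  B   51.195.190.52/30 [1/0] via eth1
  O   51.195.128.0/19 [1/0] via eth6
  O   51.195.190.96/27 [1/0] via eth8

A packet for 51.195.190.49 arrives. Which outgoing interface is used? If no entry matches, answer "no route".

Routes whose prefix contains 51.195.190.49:
  51.192.0.0/11 (51.192.0.0 - 51.223.255.255) -> eth9
  51.192.0.0/13 (51.192.0.0 - 51.199.255.255) -> eth7
  51.195.128.0/17 (51.195.128.0 - 51.195.255.255) -> eth4
More-specific entries that do NOT match:
  51.195.190.52/30 (51.195.190.52 - 51.195.190.55) does not contain 51.195.190.49
  51.195.190.112/29 (51.195.190.112 - 51.195.190.119) does not contain 51.195.190.49
  51.195.190.16/29 (51.195.190.16 - 51.195.190.23) does not contain 51.195.190.49
  51.195.62.48/29 (51.195.62.48 - 51.195.62.55) does not contain 51.195.190.49
  51.195.190.96/27 (51.195.190.96 - 51.195.190.127) does not contain 51.195.190.49
  51.195.190.128/26 (51.195.190.128 - 51.195.190.191) does not contain 51.195.190.49
  51.195.128.0/19 (51.195.128.0 - 51.195.159.255) does not contain 51.195.190.49
Longest matching prefix is /17 -> interface eth4.

eth4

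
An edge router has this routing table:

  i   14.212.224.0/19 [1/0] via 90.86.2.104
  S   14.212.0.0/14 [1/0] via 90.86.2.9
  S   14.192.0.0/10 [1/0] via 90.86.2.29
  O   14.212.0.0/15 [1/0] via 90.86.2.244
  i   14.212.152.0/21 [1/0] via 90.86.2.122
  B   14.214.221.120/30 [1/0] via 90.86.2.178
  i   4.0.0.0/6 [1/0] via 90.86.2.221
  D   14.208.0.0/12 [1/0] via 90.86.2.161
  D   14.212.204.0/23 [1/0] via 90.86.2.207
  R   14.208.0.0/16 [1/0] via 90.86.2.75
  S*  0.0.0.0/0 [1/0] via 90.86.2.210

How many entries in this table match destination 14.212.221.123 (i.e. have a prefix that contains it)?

Prefixes containing 14.212.221.123:
  0.0.0.0/0 (default, matches everything)
  14.192.0.0/10 (14.192.0.0 - 14.255.255.255)
  14.208.0.0/12 (14.208.0.0 - 14.223.255.255)
  14.212.0.0/14 (14.212.0.0 - 14.215.255.255)
  14.212.0.0/15 (14.212.0.0 - 14.213.255.255)
Total matching entries: 5.

5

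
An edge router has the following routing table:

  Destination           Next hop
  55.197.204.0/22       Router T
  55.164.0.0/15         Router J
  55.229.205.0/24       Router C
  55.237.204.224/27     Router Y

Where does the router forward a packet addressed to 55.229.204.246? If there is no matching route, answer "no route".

No entry's prefix contains 55.229.204.246; there is no default route.

no route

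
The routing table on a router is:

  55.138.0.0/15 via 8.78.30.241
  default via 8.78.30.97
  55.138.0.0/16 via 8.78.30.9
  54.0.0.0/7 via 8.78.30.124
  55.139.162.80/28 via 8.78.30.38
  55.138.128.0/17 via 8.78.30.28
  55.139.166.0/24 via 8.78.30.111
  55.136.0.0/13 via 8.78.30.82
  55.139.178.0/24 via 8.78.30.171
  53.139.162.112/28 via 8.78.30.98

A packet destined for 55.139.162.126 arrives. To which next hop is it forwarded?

Routes whose prefix contains 55.139.162.126:
  0.0.0.0/0 (default, matches everything) -> 8.78.30.97
  54.0.0.0/7 (54.0.0.0 - 55.255.255.255) -> 8.78.30.124
  55.136.0.0/13 (55.136.0.0 - 55.143.255.255) -> 8.78.30.82
  55.138.0.0/15 (55.138.0.0 - 55.139.255.255) -> 8.78.30.241
More-specific entries that do NOT match:
  55.139.162.80/28 (55.139.162.80 - 55.139.162.95) does not contain 55.139.162.126
  53.139.162.112/28 (53.139.162.112 - 53.139.162.127) does not contain 55.139.162.126
  55.139.166.0/24 (55.139.166.0 - 55.139.166.255) does not contain 55.139.162.126
  55.139.178.0/24 (55.139.178.0 - 55.139.178.255) does not contain 55.139.162.126
  55.138.128.0/17 (55.138.128.0 - 55.138.255.255) does not contain 55.139.162.126
  55.138.0.0/16 (55.138.0.0 - 55.138.255.255) does not contain 55.139.162.126
Longest matching prefix is /15 -> next hop 8.78.30.241.

8.78.30.241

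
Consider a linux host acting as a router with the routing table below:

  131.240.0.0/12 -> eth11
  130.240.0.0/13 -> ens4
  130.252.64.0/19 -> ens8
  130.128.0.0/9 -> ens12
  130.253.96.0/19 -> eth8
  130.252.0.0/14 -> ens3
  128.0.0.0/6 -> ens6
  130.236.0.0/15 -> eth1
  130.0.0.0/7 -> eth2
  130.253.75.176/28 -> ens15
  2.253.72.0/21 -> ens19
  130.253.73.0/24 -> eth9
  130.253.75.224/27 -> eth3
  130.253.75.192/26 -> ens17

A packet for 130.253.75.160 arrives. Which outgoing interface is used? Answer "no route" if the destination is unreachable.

ens3

Routes whose prefix contains 130.253.75.160:
  128.0.0.0/6 (128.0.0.0 - 131.255.255.255) -> ens6
  130.0.0.0/7 (130.0.0.0 - 131.255.255.255) -> eth2
  130.128.0.0/9 (130.128.0.0 - 130.255.255.255) -> ens12
  130.252.0.0/14 (130.252.0.0 - 130.255.255.255) -> ens3
More-specific entries that do NOT match:
  130.253.75.176/28 (130.253.75.176 - 130.253.75.191) does not contain 130.253.75.160
  130.253.75.224/27 (130.253.75.224 - 130.253.75.255) does not contain 130.253.75.160
  130.253.75.192/26 (130.253.75.192 - 130.253.75.255) does not contain 130.253.75.160
  130.253.73.0/24 (130.253.73.0 - 130.253.73.255) does not contain 130.253.75.160
  2.253.72.0/21 (2.253.72.0 - 2.253.79.255) does not contain 130.253.75.160
  130.252.64.0/19 (130.252.64.0 - 130.252.95.255) does not contain 130.253.75.160
  130.253.96.0/19 (130.253.96.0 - 130.253.127.255) does not contain 130.253.75.160
  130.236.0.0/15 (130.236.0.0 - 130.237.255.255) does not contain 130.253.75.160
Longest matching prefix is /14 -> interface ens3.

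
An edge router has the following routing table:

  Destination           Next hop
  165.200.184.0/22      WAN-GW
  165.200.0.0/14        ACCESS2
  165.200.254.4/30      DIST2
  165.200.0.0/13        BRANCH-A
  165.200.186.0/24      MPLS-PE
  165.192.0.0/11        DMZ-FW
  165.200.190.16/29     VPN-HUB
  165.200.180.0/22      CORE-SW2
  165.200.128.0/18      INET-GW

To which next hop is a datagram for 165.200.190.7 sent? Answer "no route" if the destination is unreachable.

Routes whose prefix contains 165.200.190.7:
  165.192.0.0/11 (165.192.0.0 - 165.223.255.255) -> DMZ-FW
  165.200.0.0/13 (165.200.0.0 - 165.207.255.255) -> BRANCH-A
  165.200.0.0/14 (165.200.0.0 - 165.203.255.255) -> ACCESS2
  165.200.128.0/18 (165.200.128.0 - 165.200.191.255) -> INET-GW
More-specific entries that do NOT match:
  165.200.254.4/30 (165.200.254.4 - 165.200.254.7) does not contain 165.200.190.7
  165.200.190.16/29 (165.200.190.16 - 165.200.190.23) does not contain 165.200.190.7
  165.200.186.0/24 (165.200.186.0 - 165.200.186.255) does not contain 165.200.190.7
  165.200.184.0/22 (165.200.184.0 - 165.200.187.255) does not contain 165.200.190.7
  165.200.180.0/22 (165.200.180.0 - 165.200.183.255) does not contain 165.200.190.7
Longest matching prefix is /18 -> next hop INET-GW.

INET-GW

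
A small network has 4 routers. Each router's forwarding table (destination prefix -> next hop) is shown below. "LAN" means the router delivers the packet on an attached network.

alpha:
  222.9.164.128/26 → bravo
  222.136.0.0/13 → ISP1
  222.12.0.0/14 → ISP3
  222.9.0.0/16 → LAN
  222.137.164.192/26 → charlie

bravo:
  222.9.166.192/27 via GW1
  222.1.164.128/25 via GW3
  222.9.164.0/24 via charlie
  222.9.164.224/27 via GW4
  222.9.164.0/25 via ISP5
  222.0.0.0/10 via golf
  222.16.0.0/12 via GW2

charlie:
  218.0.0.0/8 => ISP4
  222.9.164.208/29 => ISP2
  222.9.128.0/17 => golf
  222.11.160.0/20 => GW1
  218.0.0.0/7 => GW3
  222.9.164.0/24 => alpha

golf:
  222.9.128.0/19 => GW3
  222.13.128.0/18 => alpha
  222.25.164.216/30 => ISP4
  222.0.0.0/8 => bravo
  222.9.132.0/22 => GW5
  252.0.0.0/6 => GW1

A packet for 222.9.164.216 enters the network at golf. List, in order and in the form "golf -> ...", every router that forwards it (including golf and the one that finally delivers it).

At golf: longest match for 222.9.164.216 is 222.0.0.0/8 -> bravo
At bravo: longest match for 222.9.164.216 is 222.9.164.0/24 -> charlie
At charlie: longest match for 222.9.164.216 is 222.9.164.0/24 -> alpha
At alpha: longest match for 222.9.164.216 is 222.9.0.0/16 -> LAN

golf -> bravo -> charlie -> alpha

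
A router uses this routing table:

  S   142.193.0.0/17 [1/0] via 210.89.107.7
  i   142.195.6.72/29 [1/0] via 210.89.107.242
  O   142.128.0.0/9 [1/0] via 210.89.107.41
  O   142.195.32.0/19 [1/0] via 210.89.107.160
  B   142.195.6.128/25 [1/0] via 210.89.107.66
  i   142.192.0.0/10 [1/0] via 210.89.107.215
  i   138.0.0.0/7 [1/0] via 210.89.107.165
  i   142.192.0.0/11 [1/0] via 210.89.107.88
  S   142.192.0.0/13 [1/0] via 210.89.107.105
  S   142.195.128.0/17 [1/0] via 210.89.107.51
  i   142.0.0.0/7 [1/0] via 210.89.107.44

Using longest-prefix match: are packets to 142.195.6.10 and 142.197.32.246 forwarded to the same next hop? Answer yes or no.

142.195.6.10: longest match 142.192.0.0/13 -> 210.89.107.105
142.197.32.246: longest match 142.192.0.0/13 -> 210.89.107.105

yes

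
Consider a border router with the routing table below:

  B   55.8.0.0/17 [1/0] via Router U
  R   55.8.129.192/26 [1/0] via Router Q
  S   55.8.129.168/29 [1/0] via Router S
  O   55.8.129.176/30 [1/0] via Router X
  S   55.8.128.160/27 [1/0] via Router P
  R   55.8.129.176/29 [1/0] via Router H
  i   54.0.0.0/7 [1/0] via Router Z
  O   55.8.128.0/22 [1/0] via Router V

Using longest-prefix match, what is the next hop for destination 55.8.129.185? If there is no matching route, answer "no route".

Router V

Routes whose prefix contains 55.8.129.185:
  54.0.0.0/7 (54.0.0.0 - 55.255.255.255) -> Router Z
  55.8.128.0/22 (55.8.128.0 - 55.8.131.255) -> Router V
More-specific entries that do NOT match:
  55.8.129.176/30 (55.8.129.176 - 55.8.129.179) does not contain 55.8.129.185
  55.8.129.168/29 (55.8.129.168 - 55.8.129.175) does not contain 55.8.129.185
  55.8.129.176/29 (55.8.129.176 - 55.8.129.183) does not contain 55.8.129.185
  55.8.128.160/27 (55.8.128.160 - 55.8.128.191) does not contain 55.8.129.185
  55.8.129.192/26 (55.8.129.192 - 55.8.129.255) does not contain 55.8.129.185
Longest matching prefix is /22 -> next hop Router V.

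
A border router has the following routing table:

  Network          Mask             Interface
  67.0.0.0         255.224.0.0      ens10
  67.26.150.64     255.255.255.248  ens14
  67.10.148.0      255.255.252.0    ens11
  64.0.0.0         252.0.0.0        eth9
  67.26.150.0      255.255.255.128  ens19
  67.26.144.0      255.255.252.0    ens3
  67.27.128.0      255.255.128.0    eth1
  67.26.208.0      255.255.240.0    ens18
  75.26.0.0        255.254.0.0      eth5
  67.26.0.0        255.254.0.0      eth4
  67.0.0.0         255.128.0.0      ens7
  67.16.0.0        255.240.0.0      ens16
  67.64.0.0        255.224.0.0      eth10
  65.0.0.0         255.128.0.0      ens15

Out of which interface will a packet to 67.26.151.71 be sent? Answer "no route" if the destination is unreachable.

eth4

Routes whose prefix contains 67.26.151.71:
  64.0.0.0/6 (64.0.0.0 - 67.255.255.255) -> eth9
  67.0.0.0/9 (67.0.0.0 - 67.127.255.255) -> ens7
  67.0.0.0/11 (67.0.0.0 - 67.31.255.255) -> ens10
  67.16.0.0/12 (67.16.0.0 - 67.31.255.255) -> ens16
  67.26.0.0/15 (67.26.0.0 - 67.27.255.255) -> eth4
More-specific entries that do NOT match:
  67.26.150.64/29 (67.26.150.64 - 67.26.150.71) does not contain 67.26.151.71
  67.26.150.0/25 (67.26.150.0 - 67.26.150.127) does not contain 67.26.151.71
  67.10.148.0/22 (67.10.148.0 - 67.10.151.255) does not contain 67.26.151.71
  67.26.144.0/22 (67.26.144.0 - 67.26.147.255) does not contain 67.26.151.71
  67.26.208.0/20 (67.26.208.0 - 67.26.223.255) does not contain 67.26.151.71
  67.27.128.0/17 (67.27.128.0 - 67.27.255.255) does not contain 67.26.151.71
Longest matching prefix is /15 -> interface eth4.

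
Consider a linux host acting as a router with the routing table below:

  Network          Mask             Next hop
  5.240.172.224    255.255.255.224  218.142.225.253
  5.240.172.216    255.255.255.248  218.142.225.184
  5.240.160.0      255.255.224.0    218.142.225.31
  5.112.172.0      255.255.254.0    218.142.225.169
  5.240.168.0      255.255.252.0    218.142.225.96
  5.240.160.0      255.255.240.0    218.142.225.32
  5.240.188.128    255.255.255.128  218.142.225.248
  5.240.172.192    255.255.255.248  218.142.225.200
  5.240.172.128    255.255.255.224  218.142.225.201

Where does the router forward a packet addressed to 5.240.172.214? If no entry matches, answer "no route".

218.142.225.32

Routes whose prefix contains 5.240.172.214:
  5.240.160.0/19 (5.240.160.0 - 5.240.191.255) -> 218.142.225.31
  5.240.160.0/20 (5.240.160.0 - 5.240.175.255) -> 218.142.225.32
More-specific entries that do NOT match:
  5.240.172.216/29 (5.240.172.216 - 5.240.172.223) does not contain 5.240.172.214
  5.240.172.192/29 (5.240.172.192 - 5.240.172.199) does not contain 5.240.172.214
  5.240.172.224/27 (5.240.172.224 - 5.240.172.255) does not contain 5.240.172.214
  5.240.172.128/27 (5.240.172.128 - 5.240.172.159) does not contain 5.240.172.214
  5.240.188.128/25 (5.240.188.128 - 5.240.188.255) does not contain 5.240.172.214
  5.112.172.0/23 (5.112.172.0 - 5.112.173.255) does not contain 5.240.172.214
  5.240.168.0/22 (5.240.168.0 - 5.240.171.255) does not contain 5.240.172.214
Longest matching prefix is /20 -> next hop 218.142.225.32.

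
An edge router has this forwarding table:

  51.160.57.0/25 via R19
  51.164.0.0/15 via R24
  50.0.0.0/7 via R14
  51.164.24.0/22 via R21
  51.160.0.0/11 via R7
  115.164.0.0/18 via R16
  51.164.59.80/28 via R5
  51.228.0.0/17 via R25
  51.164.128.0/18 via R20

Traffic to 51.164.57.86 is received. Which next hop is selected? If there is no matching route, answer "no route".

R24

Routes whose prefix contains 51.164.57.86:
  50.0.0.0/7 (50.0.0.0 - 51.255.255.255) -> R14
  51.160.0.0/11 (51.160.0.0 - 51.191.255.255) -> R7
  51.164.0.0/15 (51.164.0.0 - 51.165.255.255) -> R24
More-specific entries that do NOT match:
  51.164.59.80/28 (51.164.59.80 - 51.164.59.95) does not contain 51.164.57.86
  51.160.57.0/25 (51.160.57.0 - 51.160.57.127) does not contain 51.164.57.86
  51.164.24.0/22 (51.164.24.0 - 51.164.27.255) does not contain 51.164.57.86
  115.164.0.0/18 (115.164.0.0 - 115.164.63.255) does not contain 51.164.57.86
  51.164.128.0/18 (51.164.128.0 - 51.164.191.255) does not contain 51.164.57.86
  51.228.0.0/17 (51.228.0.0 - 51.228.127.255) does not contain 51.164.57.86
Longest matching prefix is /15 -> next hop R24.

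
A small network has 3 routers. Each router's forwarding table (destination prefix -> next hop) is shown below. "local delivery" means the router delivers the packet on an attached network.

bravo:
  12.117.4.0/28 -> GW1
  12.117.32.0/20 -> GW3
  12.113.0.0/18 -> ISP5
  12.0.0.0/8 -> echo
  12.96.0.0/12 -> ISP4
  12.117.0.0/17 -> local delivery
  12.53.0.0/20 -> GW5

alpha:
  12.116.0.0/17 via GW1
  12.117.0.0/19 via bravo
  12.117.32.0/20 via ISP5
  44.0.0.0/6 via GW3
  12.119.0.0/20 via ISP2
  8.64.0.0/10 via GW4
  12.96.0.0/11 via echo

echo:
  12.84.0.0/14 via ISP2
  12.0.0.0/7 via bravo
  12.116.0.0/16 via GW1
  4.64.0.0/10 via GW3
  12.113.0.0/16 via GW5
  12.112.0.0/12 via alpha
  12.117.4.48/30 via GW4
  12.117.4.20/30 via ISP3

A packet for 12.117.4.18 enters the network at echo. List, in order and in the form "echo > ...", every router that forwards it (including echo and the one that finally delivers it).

At echo: longest match for 12.117.4.18 is 12.112.0.0/12 -> alpha
At alpha: longest match for 12.117.4.18 is 12.117.0.0/19 -> bravo
At bravo: longest match for 12.117.4.18 is 12.117.0.0/17 -> local delivery

echo > alpha > bravo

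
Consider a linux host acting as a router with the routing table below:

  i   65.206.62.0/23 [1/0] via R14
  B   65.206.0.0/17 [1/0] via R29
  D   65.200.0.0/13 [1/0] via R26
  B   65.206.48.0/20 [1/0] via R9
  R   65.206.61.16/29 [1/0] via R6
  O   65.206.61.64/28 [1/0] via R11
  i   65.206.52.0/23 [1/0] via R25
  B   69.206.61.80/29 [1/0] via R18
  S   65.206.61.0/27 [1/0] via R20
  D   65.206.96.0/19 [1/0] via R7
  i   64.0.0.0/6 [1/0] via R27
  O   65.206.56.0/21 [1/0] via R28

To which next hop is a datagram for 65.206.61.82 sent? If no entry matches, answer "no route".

Routes whose prefix contains 65.206.61.82:
  64.0.0.0/6 (64.0.0.0 - 67.255.255.255) -> R27
  65.200.0.0/13 (65.200.0.0 - 65.207.255.255) -> R26
  65.206.0.0/17 (65.206.0.0 - 65.206.127.255) -> R29
  65.206.48.0/20 (65.206.48.0 - 65.206.63.255) -> R9
  65.206.56.0/21 (65.206.56.0 - 65.206.63.255) -> R28
More-specific entries that do NOT match:
  65.206.61.16/29 (65.206.61.16 - 65.206.61.23) does not contain 65.206.61.82
  69.206.61.80/29 (69.206.61.80 - 69.206.61.87) does not contain 65.206.61.82
  65.206.61.64/28 (65.206.61.64 - 65.206.61.79) does not contain 65.206.61.82
  65.206.61.0/27 (65.206.61.0 - 65.206.61.31) does not contain 65.206.61.82
  65.206.62.0/23 (65.206.62.0 - 65.206.63.255) does not contain 65.206.61.82
  65.206.52.0/23 (65.206.52.0 - 65.206.53.255) does not contain 65.206.61.82
Longest matching prefix is /21 -> next hop R28.

R28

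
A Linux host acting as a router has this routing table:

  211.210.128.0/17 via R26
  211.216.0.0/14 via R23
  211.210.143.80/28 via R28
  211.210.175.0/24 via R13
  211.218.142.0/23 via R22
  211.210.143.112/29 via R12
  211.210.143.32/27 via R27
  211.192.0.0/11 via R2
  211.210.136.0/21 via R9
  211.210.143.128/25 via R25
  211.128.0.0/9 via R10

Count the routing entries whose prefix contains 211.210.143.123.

4

Prefixes containing 211.210.143.123:
  211.128.0.0/9 (211.128.0.0 - 211.255.255.255)
  211.192.0.0/11 (211.192.0.0 - 211.223.255.255)
  211.210.128.0/17 (211.210.128.0 - 211.210.255.255)
  211.210.136.0/21 (211.210.136.0 - 211.210.143.255)
Total matching entries: 4.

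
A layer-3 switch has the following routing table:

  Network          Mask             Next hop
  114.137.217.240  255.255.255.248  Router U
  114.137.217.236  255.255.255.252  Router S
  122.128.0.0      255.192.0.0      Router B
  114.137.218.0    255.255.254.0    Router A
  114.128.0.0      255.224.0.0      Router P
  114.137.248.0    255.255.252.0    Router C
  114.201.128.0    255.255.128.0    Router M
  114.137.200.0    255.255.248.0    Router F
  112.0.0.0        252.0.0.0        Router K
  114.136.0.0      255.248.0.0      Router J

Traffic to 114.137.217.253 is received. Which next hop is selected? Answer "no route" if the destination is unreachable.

Router J

Routes whose prefix contains 114.137.217.253:
  112.0.0.0/6 (112.0.0.0 - 115.255.255.255) -> Router K
  114.128.0.0/11 (114.128.0.0 - 114.159.255.255) -> Router P
  114.136.0.0/13 (114.136.0.0 - 114.143.255.255) -> Router J
More-specific entries that do NOT match:
  114.137.217.236/30 (114.137.217.236 - 114.137.217.239) does not contain 114.137.217.253
  114.137.217.240/29 (114.137.217.240 - 114.137.217.247) does not contain 114.137.217.253
  114.137.218.0/23 (114.137.218.0 - 114.137.219.255) does not contain 114.137.217.253
  114.137.248.0/22 (114.137.248.0 - 114.137.251.255) does not contain 114.137.217.253
  114.137.200.0/21 (114.137.200.0 - 114.137.207.255) does not contain 114.137.217.253
  114.201.128.0/17 (114.201.128.0 - 114.201.255.255) does not contain 114.137.217.253
Longest matching prefix is /13 -> next hop Router J.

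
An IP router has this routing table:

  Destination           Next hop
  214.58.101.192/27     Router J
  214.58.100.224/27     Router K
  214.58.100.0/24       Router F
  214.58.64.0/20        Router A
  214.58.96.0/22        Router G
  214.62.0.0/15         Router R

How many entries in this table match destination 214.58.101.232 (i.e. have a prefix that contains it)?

No listed prefix contains 214.58.101.232.
Total matching entries: 0.

0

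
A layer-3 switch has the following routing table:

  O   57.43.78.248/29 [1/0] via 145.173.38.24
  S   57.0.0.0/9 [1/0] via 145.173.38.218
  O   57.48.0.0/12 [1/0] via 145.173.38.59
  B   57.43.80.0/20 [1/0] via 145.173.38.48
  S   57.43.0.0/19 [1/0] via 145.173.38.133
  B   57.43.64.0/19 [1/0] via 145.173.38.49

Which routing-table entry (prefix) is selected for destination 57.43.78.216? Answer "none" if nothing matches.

Entries matching 57.43.78.216:
  57.0.0.0/9 (57.0.0.0 - 57.127.255.255)
  57.43.64.0/19 (57.43.64.0 - 57.43.95.255)
Most specific is 57.43.64.0/19.

57.43.64.0/19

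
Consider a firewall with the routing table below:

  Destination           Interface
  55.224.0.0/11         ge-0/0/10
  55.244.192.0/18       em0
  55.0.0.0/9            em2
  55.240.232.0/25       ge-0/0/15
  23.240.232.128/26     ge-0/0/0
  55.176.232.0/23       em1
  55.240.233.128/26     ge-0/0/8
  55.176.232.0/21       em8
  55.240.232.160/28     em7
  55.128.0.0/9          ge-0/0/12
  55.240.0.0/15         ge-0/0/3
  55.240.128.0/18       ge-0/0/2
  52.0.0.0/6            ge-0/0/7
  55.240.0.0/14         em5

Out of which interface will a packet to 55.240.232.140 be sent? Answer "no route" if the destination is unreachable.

ge-0/0/3

Routes whose prefix contains 55.240.232.140:
  52.0.0.0/6 (52.0.0.0 - 55.255.255.255) -> ge-0/0/7
  55.128.0.0/9 (55.128.0.0 - 55.255.255.255) -> ge-0/0/12
  55.224.0.0/11 (55.224.0.0 - 55.255.255.255) -> ge-0/0/10
  55.240.0.0/14 (55.240.0.0 - 55.243.255.255) -> em5
  55.240.0.0/15 (55.240.0.0 - 55.241.255.255) -> ge-0/0/3
More-specific entries that do NOT match:
  55.240.232.160/28 (55.240.232.160 - 55.240.232.175) does not contain 55.240.232.140
  23.240.232.128/26 (23.240.232.128 - 23.240.232.191) does not contain 55.240.232.140
  55.240.233.128/26 (55.240.233.128 - 55.240.233.191) does not contain 55.240.232.140
  55.240.232.0/25 (55.240.232.0 - 55.240.232.127) does not contain 55.240.232.140
  55.176.232.0/23 (55.176.232.0 - 55.176.233.255) does not contain 55.240.232.140
  55.176.232.0/21 (55.176.232.0 - 55.176.239.255) does not contain 55.240.232.140
  55.244.192.0/18 (55.244.192.0 - 55.244.255.255) does not contain 55.240.232.140
  55.240.128.0/18 (55.240.128.0 - 55.240.191.255) does not contain 55.240.232.140
Longest matching prefix is /15 -> interface ge-0/0/3.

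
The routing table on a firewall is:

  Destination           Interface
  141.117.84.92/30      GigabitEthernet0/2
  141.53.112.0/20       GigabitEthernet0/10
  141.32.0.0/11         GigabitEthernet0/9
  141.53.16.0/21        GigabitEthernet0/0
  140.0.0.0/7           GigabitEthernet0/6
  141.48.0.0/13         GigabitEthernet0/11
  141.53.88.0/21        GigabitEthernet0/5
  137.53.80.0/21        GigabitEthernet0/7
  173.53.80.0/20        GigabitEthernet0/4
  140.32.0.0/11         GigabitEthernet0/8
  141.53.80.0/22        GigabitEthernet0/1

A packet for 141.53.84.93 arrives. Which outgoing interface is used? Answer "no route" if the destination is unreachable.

GigabitEthernet0/11

Routes whose prefix contains 141.53.84.93:
  140.0.0.0/7 (140.0.0.0 - 141.255.255.255) -> GigabitEthernet0/6
  141.32.0.0/11 (141.32.0.0 - 141.63.255.255) -> GigabitEthernet0/9
  141.48.0.0/13 (141.48.0.0 - 141.55.255.255) -> GigabitEthernet0/11
More-specific entries that do NOT match:
  141.117.84.92/30 (141.117.84.92 - 141.117.84.95) does not contain 141.53.84.93
  141.53.80.0/22 (141.53.80.0 - 141.53.83.255) does not contain 141.53.84.93
  141.53.16.0/21 (141.53.16.0 - 141.53.23.255) does not contain 141.53.84.93
  141.53.88.0/21 (141.53.88.0 - 141.53.95.255) does not contain 141.53.84.93
  137.53.80.0/21 (137.53.80.0 - 137.53.87.255) does not contain 141.53.84.93
  141.53.112.0/20 (141.53.112.0 - 141.53.127.255) does not contain 141.53.84.93
  173.53.80.0/20 (173.53.80.0 - 173.53.95.255) does not contain 141.53.84.93
Longest matching prefix is /13 -> interface GigabitEthernet0/11.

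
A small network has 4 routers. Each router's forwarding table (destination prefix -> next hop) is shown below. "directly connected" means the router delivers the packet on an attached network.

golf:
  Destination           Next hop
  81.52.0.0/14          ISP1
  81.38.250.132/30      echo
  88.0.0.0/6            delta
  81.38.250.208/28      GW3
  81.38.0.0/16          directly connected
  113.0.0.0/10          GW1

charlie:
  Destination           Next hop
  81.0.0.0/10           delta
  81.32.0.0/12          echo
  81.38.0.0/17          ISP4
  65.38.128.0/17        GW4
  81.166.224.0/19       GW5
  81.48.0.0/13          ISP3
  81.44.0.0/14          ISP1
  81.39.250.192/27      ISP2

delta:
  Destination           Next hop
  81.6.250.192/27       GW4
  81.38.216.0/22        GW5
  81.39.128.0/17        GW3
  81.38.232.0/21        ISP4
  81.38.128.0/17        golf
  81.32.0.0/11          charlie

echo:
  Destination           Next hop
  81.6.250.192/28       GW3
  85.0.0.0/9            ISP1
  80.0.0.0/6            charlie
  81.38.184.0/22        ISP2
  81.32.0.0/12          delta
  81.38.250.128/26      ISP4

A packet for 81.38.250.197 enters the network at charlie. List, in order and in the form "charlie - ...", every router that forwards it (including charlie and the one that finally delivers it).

charlie - echo - delta - golf

At charlie: longest match for 81.38.250.197 is 81.32.0.0/12 -> echo
At echo: longest match for 81.38.250.197 is 81.32.0.0/12 -> delta
At delta: longest match for 81.38.250.197 is 81.38.128.0/17 -> golf
At golf: longest match for 81.38.250.197 is 81.38.0.0/16 -> directly connected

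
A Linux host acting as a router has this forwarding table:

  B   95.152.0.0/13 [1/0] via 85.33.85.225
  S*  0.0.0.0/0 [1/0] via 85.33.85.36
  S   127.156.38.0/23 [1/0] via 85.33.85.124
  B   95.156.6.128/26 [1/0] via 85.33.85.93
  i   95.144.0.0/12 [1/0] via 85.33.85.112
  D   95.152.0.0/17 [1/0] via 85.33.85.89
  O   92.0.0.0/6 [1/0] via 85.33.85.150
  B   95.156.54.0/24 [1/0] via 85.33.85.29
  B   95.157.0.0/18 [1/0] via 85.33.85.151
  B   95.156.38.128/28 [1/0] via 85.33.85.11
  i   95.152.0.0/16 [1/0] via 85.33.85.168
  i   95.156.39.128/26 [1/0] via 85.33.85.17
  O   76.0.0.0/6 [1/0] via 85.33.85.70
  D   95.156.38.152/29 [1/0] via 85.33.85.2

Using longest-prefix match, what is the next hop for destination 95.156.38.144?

85.33.85.225

Routes whose prefix contains 95.156.38.144:
  0.0.0.0/0 (default, matches everything) -> 85.33.85.36
  92.0.0.0/6 (92.0.0.0 - 95.255.255.255) -> 85.33.85.150
  95.144.0.0/12 (95.144.0.0 - 95.159.255.255) -> 85.33.85.112
  95.152.0.0/13 (95.152.0.0 - 95.159.255.255) -> 85.33.85.225
More-specific entries that do NOT match:
  95.156.38.152/29 (95.156.38.152 - 95.156.38.159) does not contain 95.156.38.144
  95.156.38.128/28 (95.156.38.128 - 95.156.38.143) does not contain 95.156.38.144
  95.156.6.128/26 (95.156.6.128 - 95.156.6.191) does not contain 95.156.38.144
  95.156.39.128/26 (95.156.39.128 - 95.156.39.191) does not contain 95.156.38.144
  95.156.54.0/24 (95.156.54.0 - 95.156.54.255) does not contain 95.156.38.144
  127.156.38.0/23 (127.156.38.0 - 127.156.39.255) does not contain 95.156.38.144
  95.157.0.0/18 (95.157.0.0 - 95.157.63.255) does not contain 95.156.38.144
  95.152.0.0/17 (95.152.0.0 - 95.152.127.255) does not contain 95.156.38.144
  95.152.0.0/16 (95.152.0.0 - 95.152.255.255) does not contain 95.156.38.144
Longest matching prefix is /13 -> next hop 85.33.85.225.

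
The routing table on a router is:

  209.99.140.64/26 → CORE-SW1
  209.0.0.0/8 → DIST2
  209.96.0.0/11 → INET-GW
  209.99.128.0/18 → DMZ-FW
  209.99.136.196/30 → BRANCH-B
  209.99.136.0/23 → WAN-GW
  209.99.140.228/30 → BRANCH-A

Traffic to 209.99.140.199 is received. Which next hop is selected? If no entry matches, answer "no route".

DMZ-FW

Routes whose prefix contains 209.99.140.199:
  209.0.0.0/8 (209.0.0.0 - 209.255.255.255) -> DIST2
  209.96.0.0/11 (209.96.0.0 - 209.127.255.255) -> INET-GW
  209.99.128.0/18 (209.99.128.0 - 209.99.191.255) -> DMZ-FW
More-specific entries that do NOT match:
  209.99.136.196/30 (209.99.136.196 - 209.99.136.199) does not contain 209.99.140.199
  209.99.140.228/30 (209.99.140.228 - 209.99.140.231) does not contain 209.99.140.199
  209.99.140.64/26 (209.99.140.64 - 209.99.140.127) does not contain 209.99.140.199
  209.99.136.0/23 (209.99.136.0 - 209.99.137.255) does not contain 209.99.140.199
Longest matching prefix is /18 -> next hop DMZ-FW.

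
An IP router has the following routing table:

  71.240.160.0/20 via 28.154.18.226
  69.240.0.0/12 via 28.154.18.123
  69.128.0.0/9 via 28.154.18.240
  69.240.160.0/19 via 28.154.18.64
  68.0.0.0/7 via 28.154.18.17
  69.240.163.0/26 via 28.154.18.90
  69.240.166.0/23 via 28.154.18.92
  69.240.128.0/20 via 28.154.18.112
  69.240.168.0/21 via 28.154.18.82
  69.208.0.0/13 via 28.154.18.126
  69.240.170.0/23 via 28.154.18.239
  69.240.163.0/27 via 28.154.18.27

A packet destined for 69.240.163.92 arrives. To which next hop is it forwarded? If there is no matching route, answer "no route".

28.154.18.64

Routes whose prefix contains 69.240.163.92:
  68.0.0.0/7 (68.0.0.0 - 69.255.255.255) -> 28.154.18.17
  69.128.0.0/9 (69.128.0.0 - 69.255.255.255) -> 28.154.18.240
  69.240.0.0/12 (69.240.0.0 - 69.255.255.255) -> 28.154.18.123
  69.240.160.0/19 (69.240.160.0 - 69.240.191.255) -> 28.154.18.64
More-specific entries that do NOT match:
  69.240.163.0/27 (69.240.163.0 - 69.240.163.31) does not contain 69.240.163.92
  69.240.163.0/26 (69.240.163.0 - 69.240.163.63) does not contain 69.240.163.92
  69.240.166.0/23 (69.240.166.0 - 69.240.167.255) does not contain 69.240.163.92
  69.240.170.0/23 (69.240.170.0 - 69.240.171.255) does not contain 69.240.163.92
  69.240.168.0/21 (69.240.168.0 - 69.240.175.255) does not contain 69.240.163.92
  71.240.160.0/20 (71.240.160.0 - 71.240.175.255) does not contain 69.240.163.92
  69.240.128.0/20 (69.240.128.0 - 69.240.143.255) does not contain 69.240.163.92
Longest matching prefix is /19 -> next hop 28.154.18.64.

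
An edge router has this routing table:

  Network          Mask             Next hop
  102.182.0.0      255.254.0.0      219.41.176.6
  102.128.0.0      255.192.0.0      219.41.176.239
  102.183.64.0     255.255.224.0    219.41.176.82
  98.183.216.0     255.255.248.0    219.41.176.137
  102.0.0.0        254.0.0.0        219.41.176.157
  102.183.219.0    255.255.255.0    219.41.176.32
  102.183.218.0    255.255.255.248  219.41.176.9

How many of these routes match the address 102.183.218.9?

3

Prefixes containing 102.183.218.9:
  102.0.0.0/7 (102.0.0.0 - 103.255.255.255)
  102.128.0.0/10 (102.128.0.0 - 102.191.255.255)
  102.182.0.0/15 (102.182.0.0 - 102.183.255.255)
Total matching entries: 3.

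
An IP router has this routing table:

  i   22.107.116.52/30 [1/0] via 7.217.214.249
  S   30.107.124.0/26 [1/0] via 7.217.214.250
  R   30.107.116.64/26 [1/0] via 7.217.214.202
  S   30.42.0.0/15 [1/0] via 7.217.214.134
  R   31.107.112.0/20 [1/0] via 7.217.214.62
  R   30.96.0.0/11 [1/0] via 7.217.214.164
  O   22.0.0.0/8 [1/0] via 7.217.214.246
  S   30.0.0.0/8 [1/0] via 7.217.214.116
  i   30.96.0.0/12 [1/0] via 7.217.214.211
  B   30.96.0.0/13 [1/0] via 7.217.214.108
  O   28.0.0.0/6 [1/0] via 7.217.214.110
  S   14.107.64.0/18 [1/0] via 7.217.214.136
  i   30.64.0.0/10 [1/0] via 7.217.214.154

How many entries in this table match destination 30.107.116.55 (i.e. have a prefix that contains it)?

5

Prefixes containing 30.107.116.55:
  28.0.0.0/6 (28.0.0.0 - 31.255.255.255)
  30.0.0.0/8 (30.0.0.0 - 30.255.255.255)
  30.64.0.0/10 (30.64.0.0 - 30.127.255.255)
  30.96.0.0/11 (30.96.0.0 - 30.127.255.255)
  30.96.0.0/12 (30.96.0.0 - 30.111.255.255)
Total matching entries: 5.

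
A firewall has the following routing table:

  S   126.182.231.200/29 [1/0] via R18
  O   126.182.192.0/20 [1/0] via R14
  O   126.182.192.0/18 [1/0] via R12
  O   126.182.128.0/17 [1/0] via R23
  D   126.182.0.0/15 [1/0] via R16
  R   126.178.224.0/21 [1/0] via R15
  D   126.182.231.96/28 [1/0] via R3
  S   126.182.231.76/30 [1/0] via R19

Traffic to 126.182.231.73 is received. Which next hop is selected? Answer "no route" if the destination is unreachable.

Routes whose prefix contains 126.182.231.73:
  126.182.0.0/15 (126.182.0.0 - 126.183.255.255) -> R16
  126.182.128.0/17 (126.182.128.0 - 126.182.255.255) -> R23
  126.182.192.0/18 (126.182.192.0 - 126.182.255.255) -> R12
More-specific entries that do NOT match:
  126.182.231.76/30 (126.182.231.76 - 126.182.231.79) does not contain 126.182.231.73
  126.182.231.200/29 (126.182.231.200 - 126.182.231.207) does not contain 126.182.231.73
  126.182.231.96/28 (126.182.231.96 - 126.182.231.111) does not contain 126.182.231.73
  126.178.224.0/21 (126.178.224.0 - 126.178.231.255) does not contain 126.182.231.73
  126.182.192.0/20 (126.182.192.0 - 126.182.207.255) does not contain 126.182.231.73
Longest matching prefix is /18 -> next hop R12.

R12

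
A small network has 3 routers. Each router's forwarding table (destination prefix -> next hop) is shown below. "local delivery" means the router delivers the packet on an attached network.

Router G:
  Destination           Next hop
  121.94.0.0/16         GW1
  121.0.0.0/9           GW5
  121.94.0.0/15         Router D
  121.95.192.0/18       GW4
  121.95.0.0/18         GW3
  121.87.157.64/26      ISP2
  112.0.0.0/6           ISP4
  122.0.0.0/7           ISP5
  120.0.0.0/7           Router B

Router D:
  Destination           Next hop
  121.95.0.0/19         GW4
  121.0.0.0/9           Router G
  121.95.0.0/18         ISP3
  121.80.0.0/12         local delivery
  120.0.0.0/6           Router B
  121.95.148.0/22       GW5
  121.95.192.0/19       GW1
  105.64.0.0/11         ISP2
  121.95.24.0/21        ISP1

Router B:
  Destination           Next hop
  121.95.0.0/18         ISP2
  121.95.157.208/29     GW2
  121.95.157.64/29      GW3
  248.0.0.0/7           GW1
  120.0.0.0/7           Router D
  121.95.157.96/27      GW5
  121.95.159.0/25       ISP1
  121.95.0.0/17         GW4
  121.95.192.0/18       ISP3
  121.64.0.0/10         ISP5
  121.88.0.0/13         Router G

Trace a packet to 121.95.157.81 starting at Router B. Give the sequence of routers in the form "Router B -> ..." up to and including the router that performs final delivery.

Router B -> Router G -> Router D

At Router B: longest match for 121.95.157.81 is 121.88.0.0/13 -> Router G
At Router G: longest match for 121.95.157.81 is 121.94.0.0/15 -> Router D
At Router D: longest match for 121.95.157.81 is 121.80.0.0/12 -> local delivery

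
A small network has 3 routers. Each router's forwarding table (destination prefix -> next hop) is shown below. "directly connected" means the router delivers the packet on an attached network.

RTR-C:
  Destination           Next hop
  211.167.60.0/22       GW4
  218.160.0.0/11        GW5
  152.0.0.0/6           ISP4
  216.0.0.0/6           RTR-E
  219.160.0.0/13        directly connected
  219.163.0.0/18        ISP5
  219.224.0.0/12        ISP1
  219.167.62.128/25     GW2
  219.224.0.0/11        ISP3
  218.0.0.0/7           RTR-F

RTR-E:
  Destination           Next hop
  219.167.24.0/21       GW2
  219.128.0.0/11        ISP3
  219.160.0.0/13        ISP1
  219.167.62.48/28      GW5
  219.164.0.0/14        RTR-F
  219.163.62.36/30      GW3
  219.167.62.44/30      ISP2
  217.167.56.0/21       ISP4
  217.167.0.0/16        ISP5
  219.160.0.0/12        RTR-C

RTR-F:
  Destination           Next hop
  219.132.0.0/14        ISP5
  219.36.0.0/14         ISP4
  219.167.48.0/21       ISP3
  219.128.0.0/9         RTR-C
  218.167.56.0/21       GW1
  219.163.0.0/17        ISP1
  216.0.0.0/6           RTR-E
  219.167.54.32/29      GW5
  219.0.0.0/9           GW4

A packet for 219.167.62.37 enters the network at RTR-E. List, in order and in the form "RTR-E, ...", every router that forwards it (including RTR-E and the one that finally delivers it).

At RTR-E: longest match for 219.167.62.37 is 219.164.0.0/14 -> RTR-F
At RTR-F: longest match for 219.167.62.37 is 219.128.0.0/9 -> RTR-C
At RTR-C: longest match for 219.167.62.37 is 219.160.0.0/13 -> directly connected

RTR-E, RTR-F, RTR-C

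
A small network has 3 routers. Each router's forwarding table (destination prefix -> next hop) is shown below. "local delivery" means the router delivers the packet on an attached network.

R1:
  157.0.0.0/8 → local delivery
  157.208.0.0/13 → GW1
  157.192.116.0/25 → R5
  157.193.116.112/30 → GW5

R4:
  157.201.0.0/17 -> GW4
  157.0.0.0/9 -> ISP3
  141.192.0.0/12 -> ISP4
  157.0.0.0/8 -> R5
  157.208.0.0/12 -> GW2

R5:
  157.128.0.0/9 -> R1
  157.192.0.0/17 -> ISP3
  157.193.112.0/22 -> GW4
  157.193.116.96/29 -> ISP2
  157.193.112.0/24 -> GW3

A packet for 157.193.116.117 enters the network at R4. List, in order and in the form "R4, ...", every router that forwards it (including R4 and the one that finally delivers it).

R4, R5, R1

At R4: longest match for 157.193.116.117 is 157.0.0.0/8 -> R5
At R5: longest match for 157.193.116.117 is 157.128.0.0/9 -> R1
At R1: longest match for 157.193.116.117 is 157.0.0.0/8 -> local delivery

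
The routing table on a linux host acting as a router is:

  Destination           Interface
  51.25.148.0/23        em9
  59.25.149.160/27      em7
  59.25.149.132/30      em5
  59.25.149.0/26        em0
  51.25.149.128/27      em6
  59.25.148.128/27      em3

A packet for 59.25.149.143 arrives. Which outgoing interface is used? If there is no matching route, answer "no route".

no route

No entry's prefix contains 59.25.149.143; there is no default route.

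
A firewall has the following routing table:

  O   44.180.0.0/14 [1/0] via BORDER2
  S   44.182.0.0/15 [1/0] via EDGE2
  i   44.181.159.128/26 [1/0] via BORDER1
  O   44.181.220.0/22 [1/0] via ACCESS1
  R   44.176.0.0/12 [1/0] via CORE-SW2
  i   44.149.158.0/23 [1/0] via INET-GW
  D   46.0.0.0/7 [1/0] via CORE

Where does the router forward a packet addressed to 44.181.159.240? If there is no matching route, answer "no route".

BORDER2

Routes whose prefix contains 44.181.159.240:
  44.176.0.0/12 (44.176.0.0 - 44.191.255.255) -> CORE-SW2
  44.180.0.0/14 (44.180.0.0 - 44.183.255.255) -> BORDER2
More-specific entries that do NOT match:
  44.181.159.128/26 (44.181.159.128 - 44.181.159.191) does not contain 44.181.159.240
  44.149.158.0/23 (44.149.158.0 - 44.149.159.255) does not contain 44.181.159.240
  44.181.220.0/22 (44.181.220.0 - 44.181.223.255) does not contain 44.181.159.240
  44.182.0.0/15 (44.182.0.0 - 44.183.255.255) does not contain 44.181.159.240
Longest matching prefix is /14 -> next hop BORDER2.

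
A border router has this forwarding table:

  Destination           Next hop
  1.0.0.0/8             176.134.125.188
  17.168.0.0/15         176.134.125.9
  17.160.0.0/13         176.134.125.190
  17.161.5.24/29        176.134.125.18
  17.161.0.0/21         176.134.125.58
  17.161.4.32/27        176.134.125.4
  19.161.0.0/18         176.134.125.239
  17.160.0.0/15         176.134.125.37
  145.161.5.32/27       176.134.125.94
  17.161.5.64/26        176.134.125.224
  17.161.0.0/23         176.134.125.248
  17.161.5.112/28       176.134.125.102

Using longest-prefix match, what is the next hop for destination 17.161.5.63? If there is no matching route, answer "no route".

Routes whose prefix contains 17.161.5.63:
  17.160.0.0/13 (17.160.0.0 - 17.167.255.255) -> 176.134.125.190
  17.160.0.0/15 (17.160.0.0 - 17.161.255.255) -> 176.134.125.37
  17.161.0.0/21 (17.161.0.0 - 17.161.7.255) -> 176.134.125.58
More-specific entries that do NOT match:
  17.161.5.24/29 (17.161.5.24 - 17.161.5.31) does not contain 17.161.5.63
  17.161.5.112/28 (17.161.5.112 - 17.161.5.127) does not contain 17.161.5.63
  17.161.4.32/27 (17.161.4.32 - 17.161.4.63) does not contain 17.161.5.63
  145.161.5.32/27 (145.161.5.32 - 145.161.5.63) does not contain 17.161.5.63
  17.161.5.64/26 (17.161.5.64 - 17.161.5.127) does not contain 17.161.5.63
  17.161.0.0/23 (17.161.0.0 - 17.161.1.255) does not contain 17.161.5.63
Longest matching prefix is /21 -> next hop 176.134.125.58.

176.134.125.58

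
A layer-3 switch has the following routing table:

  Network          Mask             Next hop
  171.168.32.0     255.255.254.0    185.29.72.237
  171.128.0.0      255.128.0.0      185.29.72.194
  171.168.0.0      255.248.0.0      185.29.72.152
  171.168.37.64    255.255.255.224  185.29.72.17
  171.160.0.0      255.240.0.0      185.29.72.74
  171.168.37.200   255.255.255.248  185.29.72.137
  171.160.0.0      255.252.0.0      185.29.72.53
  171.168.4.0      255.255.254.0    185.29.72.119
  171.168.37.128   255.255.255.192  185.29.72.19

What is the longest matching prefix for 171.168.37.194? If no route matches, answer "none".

Entries matching 171.168.37.194:
  171.128.0.0/9 (171.128.0.0 - 171.255.255.255)
  171.160.0.0/12 (171.160.0.0 - 171.175.255.255)
  171.168.0.0/13 (171.168.0.0 - 171.175.255.255)
Most specific is 171.168.0.0/13.

171.168.0.0/13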